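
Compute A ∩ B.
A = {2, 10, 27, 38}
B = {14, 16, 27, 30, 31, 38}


Set A = {2, 10, 27, 38}
Set B = {14, 16, 27, 30, 31, 38}
A ∩ B includes only elements in both sets.
Check each element of A against B:
2 ✗, 10 ✗, 27 ✓, 38 ✓
A ∩ B = {27, 38}

{27, 38}


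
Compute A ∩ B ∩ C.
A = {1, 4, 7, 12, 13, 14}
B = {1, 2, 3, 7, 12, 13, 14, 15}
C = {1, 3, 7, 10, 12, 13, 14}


Set A = {1, 4, 7, 12, 13, 14}
Set B = {1, 2, 3, 7, 12, 13, 14, 15}
Set C = {1, 3, 7, 10, 12, 13, 14}
First, A ∩ B = {1, 7, 12, 13, 14}
Then, (A ∩ B) ∩ C = {1, 7, 12, 13, 14}

{1, 7, 12, 13, 14}


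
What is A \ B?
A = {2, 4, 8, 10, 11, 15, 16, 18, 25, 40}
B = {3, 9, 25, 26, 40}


Set A = {2, 4, 8, 10, 11, 15, 16, 18, 25, 40}
Set B = {3, 9, 25, 26, 40}
A \ B includes elements in A that are not in B.
Check each element of A:
2 (not in B, keep), 4 (not in B, keep), 8 (not in B, keep), 10 (not in B, keep), 11 (not in B, keep), 15 (not in B, keep), 16 (not in B, keep), 18 (not in B, keep), 25 (in B, remove), 40 (in B, remove)
A \ B = {2, 4, 8, 10, 11, 15, 16, 18}

{2, 4, 8, 10, 11, 15, 16, 18}


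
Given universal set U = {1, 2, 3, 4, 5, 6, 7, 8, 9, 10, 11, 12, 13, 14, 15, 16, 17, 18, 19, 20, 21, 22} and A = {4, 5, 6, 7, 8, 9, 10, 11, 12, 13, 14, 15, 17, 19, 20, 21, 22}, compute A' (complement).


Universal set U = {1, 2, 3, 4, 5, 6, 7, 8, 9, 10, 11, 12, 13, 14, 15, 16, 17, 18, 19, 20, 21, 22}
Set A = {4, 5, 6, 7, 8, 9, 10, 11, 12, 13, 14, 15, 17, 19, 20, 21, 22}
A' = U \ A = elements in U but not in A
Checking each element of U:
1 (not in A, include), 2 (not in A, include), 3 (not in A, include), 4 (in A, exclude), 5 (in A, exclude), 6 (in A, exclude), 7 (in A, exclude), 8 (in A, exclude), 9 (in A, exclude), 10 (in A, exclude), 11 (in A, exclude), 12 (in A, exclude), 13 (in A, exclude), 14 (in A, exclude), 15 (in A, exclude), 16 (not in A, include), 17 (in A, exclude), 18 (not in A, include), 19 (in A, exclude), 20 (in A, exclude), 21 (in A, exclude), 22 (in A, exclude)
A' = {1, 2, 3, 16, 18}

{1, 2, 3, 16, 18}


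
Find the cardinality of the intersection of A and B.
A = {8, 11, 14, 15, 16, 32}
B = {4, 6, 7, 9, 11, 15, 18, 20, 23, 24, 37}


Set A = {8, 11, 14, 15, 16, 32}
Set B = {4, 6, 7, 9, 11, 15, 18, 20, 23, 24, 37}
A ∩ B = {11, 15}
|A ∩ B| = 2

2


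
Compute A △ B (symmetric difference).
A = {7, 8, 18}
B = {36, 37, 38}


Set A = {7, 8, 18}
Set B = {36, 37, 38}
A △ B = (A \ B) ∪ (B \ A)
Elements in A but not B: {7, 8, 18}
Elements in B but not A: {36, 37, 38}
A △ B = {7, 8, 18, 36, 37, 38}

{7, 8, 18, 36, 37, 38}


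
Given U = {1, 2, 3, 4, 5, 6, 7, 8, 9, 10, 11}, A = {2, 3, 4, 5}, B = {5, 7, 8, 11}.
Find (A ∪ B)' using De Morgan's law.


U = {1, 2, 3, 4, 5, 6, 7, 8, 9, 10, 11}
A = {2, 3, 4, 5}, B = {5, 7, 8, 11}
A ∪ B = {2, 3, 4, 5, 7, 8, 11}
(A ∪ B)' = U \ (A ∪ B) = {1, 6, 9, 10}
Verification via A' ∩ B': A' = {1, 6, 7, 8, 9, 10, 11}, B' = {1, 2, 3, 4, 6, 9, 10}
A' ∩ B' = {1, 6, 9, 10} ✓

{1, 6, 9, 10}


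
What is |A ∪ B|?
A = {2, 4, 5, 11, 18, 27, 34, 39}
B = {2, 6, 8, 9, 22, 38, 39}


Set A = {2, 4, 5, 11, 18, 27, 34, 39}, |A| = 8
Set B = {2, 6, 8, 9, 22, 38, 39}, |B| = 7
A ∩ B = {2, 39}, |A ∩ B| = 2
|A ∪ B| = |A| + |B| - |A ∩ B| = 8 + 7 - 2 = 13

13


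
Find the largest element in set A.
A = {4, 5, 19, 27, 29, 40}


Set A = {4, 5, 19, 27, 29, 40}
Elements in ascending order: 4, 5, 19, 27, 29, 40
The largest element is 40.

40


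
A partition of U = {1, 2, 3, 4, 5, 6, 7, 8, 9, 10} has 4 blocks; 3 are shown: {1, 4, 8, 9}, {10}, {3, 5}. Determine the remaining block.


U = {1, 2, 3, 4, 5, 6, 7, 8, 9, 10}
Shown blocks: {1, 4, 8, 9}, {10}, {3, 5}
A partition's blocks are pairwise disjoint and cover U, so the missing block = U \ (union of shown blocks).
Union of shown blocks: {1, 3, 4, 5, 8, 9, 10}
Missing block = U \ (union) = {2, 6, 7}

{2, 6, 7}


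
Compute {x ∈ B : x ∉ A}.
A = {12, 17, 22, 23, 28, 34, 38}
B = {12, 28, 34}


Set A = {12, 17, 22, 23, 28, 34, 38}
Set B = {12, 28, 34}
Check each element of B against A:
12 ∈ A, 28 ∈ A, 34 ∈ A
Elements of B not in A: {}

{}


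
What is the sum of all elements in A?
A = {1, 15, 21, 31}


Set A = {1, 15, 21, 31}
Sum = 1 + 15 + 21 + 31 = 68

68


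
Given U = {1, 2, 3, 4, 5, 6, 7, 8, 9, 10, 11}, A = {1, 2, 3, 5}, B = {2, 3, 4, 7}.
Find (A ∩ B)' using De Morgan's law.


U = {1, 2, 3, 4, 5, 6, 7, 8, 9, 10, 11}
A = {1, 2, 3, 5}, B = {2, 3, 4, 7}
A ∩ B = {2, 3}
(A ∩ B)' = U \ (A ∩ B) = {1, 4, 5, 6, 7, 8, 9, 10, 11}
Verification via A' ∪ B': A' = {4, 6, 7, 8, 9, 10, 11}, B' = {1, 5, 6, 8, 9, 10, 11}
A' ∪ B' = {1, 4, 5, 6, 7, 8, 9, 10, 11} ✓

{1, 4, 5, 6, 7, 8, 9, 10, 11}


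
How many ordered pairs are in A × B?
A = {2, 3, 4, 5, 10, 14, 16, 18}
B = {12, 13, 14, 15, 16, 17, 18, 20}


Set A = {2, 3, 4, 5, 10, 14, 16, 18} has 8 elements.
Set B = {12, 13, 14, 15, 16, 17, 18, 20} has 8 elements.
|A × B| = |A| × |B| = 8 × 8 = 64

64


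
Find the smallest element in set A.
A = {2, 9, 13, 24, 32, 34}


Set A = {2, 9, 13, 24, 32, 34}
Elements in ascending order: 2, 9, 13, 24, 32, 34
The smallest element is 2.

2


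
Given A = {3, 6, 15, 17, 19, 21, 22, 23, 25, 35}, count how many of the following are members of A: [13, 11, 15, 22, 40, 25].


Set A = {3, 6, 15, 17, 19, 21, 22, 23, 25, 35}
Candidates: [13, 11, 15, 22, 40, 25]
Check each candidate:
13 ∉ A, 11 ∉ A, 15 ∈ A, 22 ∈ A, 40 ∉ A, 25 ∈ A
Count of candidates in A: 3

3


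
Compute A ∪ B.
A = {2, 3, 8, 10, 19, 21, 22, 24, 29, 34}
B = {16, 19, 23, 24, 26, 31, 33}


Set A = {2, 3, 8, 10, 19, 21, 22, 24, 29, 34}
Set B = {16, 19, 23, 24, 26, 31, 33}
A ∪ B includes all elements in either set.
Elements from A: {2, 3, 8, 10, 19, 21, 22, 24, 29, 34}
Elements from B not already included: {16, 23, 26, 31, 33}
A ∪ B = {2, 3, 8, 10, 16, 19, 21, 22, 23, 24, 26, 29, 31, 33, 34}

{2, 3, 8, 10, 16, 19, 21, 22, 23, 24, 26, 29, 31, 33, 34}


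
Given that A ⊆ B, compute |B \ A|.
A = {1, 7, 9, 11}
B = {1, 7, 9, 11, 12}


Set A = {1, 7, 9, 11}, |A| = 4
Set B = {1, 7, 9, 11, 12}, |B| = 5
Since A ⊆ B: B \ A = {12}
|B| - |A| = 5 - 4 = 1

1


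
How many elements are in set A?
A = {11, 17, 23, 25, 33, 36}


Set A = {11, 17, 23, 25, 33, 36}
Listing elements: 11, 17, 23, 25, 33, 36
Counting: 6 elements
|A| = 6

6


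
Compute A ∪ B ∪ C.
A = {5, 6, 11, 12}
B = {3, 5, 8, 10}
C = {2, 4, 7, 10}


Set A = {5, 6, 11, 12}
Set B = {3, 5, 8, 10}
Set C = {2, 4, 7, 10}
First, A ∪ B = {3, 5, 6, 8, 10, 11, 12}
Then, (A ∪ B) ∪ C = {2, 3, 4, 5, 6, 7, 8, 10, 11, 12}

{2, 3, 4, 5, 6, 7, 8, 10, 11, 12}


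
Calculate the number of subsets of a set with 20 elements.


The set has 20 elements.
The power set contains all possible subsets.
|P(A)| = 2^|A| = 2^20 = 1048576

1048576


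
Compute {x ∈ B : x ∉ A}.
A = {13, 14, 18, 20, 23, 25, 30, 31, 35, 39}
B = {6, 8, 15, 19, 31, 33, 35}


Set A = {13, 14, 18, 20, 23, 25, 30, 31, 35, 39}
Set B = {6, 8, 15, 19, 31, 33, 35}
Check each element of B against A:
6 ∉ A (include), 8 ∉ A (include), 15 ∉ A (include), 19 ∉ A (include), 31 ∈ A, 33 ∉ A (include), 35 ∈ A
Elements of B not in A: {6, 8, 15, 19, 33}

{6, 8, 15, 19, 33}


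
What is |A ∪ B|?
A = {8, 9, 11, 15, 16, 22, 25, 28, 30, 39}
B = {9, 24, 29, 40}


Set A = {8, 9, 11, 15, 16, 22, 25, 28, 30, 39}, |A| = 10
Set B = {9, 24, 29, 40}, |B| = 4
A ∩ B = {9}, |A ∩ B| = 1
|A ∪ B| = |A| + |B| - |A ∩ B| = 10 + 4 - 1 = 13

13


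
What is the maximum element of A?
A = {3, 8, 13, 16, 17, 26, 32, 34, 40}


Set A = {3, 8, 13, 16, 17, 26, 32, 34, 40}
Elements in ascending order: 3, 8, 13, 16, 17, 26, 32, 34, 40
The largest element is 40.

40


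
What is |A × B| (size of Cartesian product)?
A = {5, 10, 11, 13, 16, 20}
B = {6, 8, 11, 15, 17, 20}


Set A = {5, 10, 11, 13, 16, 20} has 6 elements.
Set B = {6, 8, 11, 15, 17, 20} has 6 elements.
|A × B| = |A| × |B| = 6 × 6 = 36

36


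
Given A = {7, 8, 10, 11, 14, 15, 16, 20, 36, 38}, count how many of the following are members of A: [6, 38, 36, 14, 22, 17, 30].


Set A = {7, 8, 10, 11, 14, 15, 16, 20, 36, 38}
Candidates: [6, 38, 36, 14, 22, 17, 30]
Check each candidate:
6 ∉ A, 38 ∈ A, 36 ∈ A, 14 ∈ A, 22 ∉ A, 17 ∉ A, 30 ∉ A
Count of candidates in A: 3

3


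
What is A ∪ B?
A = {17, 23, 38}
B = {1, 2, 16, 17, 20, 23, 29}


Set A = {17, 23, 38}
Set B = {1, 2, 16, 17, 20, 23, 29}
A ∪ B includes all elements in either set.
Elements from A: {17, 23, 38}
Elements from B not already included: {1, 2, 16, 20, 29}
A ∪ B = {1, 2, 16, 17, 20, 23, 29, 38}

{1, 2, 16, 17, 20, 23, 29, 38}


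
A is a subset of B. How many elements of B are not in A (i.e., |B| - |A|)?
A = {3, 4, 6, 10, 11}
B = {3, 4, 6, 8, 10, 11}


Set A = {3, 4, 6, 10, 11}, |A| = 5
Set B = {3, 4, 6, 8, 10, 11}, |B| = 6
Since A ⊆ B: B \ A = {8}
|B| - |A| = 6 - 5 = 1

1


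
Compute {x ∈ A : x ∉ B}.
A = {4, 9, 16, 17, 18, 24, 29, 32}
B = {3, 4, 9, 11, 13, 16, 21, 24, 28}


Set A = {4, 9, 16, 17, 18, 24, 29, 32}
Set B = {3, 4, 9, 11, 13, 16, 21, 24, 28}
Check each element of A against B:
4 ∈ B, 9 ∈ B, 16 ∈ B, 17 ∉ B (include), 18 ∉ B (include), 24 ∈ B, 29 ∉ B (include), 32 ∉ B (include)
Elements of A not in B: {17, 18, 29, 32}

{17, 18, 29, 32}


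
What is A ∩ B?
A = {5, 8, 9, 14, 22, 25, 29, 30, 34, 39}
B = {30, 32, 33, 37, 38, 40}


Set A = {5, 8, 9, 14, 22, 25, 29, 30, 34, 39}
Set B = {30, 32, 33, 37, 38, 40}
A ∩ B includes only elements in both sets.
Check each element of A against B:
5 ✗, 8 ✗, 9 ✗, 14 ✗, 22 ✗, 25 ✗, 29 ✗, 30 ✓, 34 ✗, 39 ✗
A ∩ B = {30}

{30}


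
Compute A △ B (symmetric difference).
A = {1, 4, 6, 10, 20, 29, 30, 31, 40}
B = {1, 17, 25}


Set A = {1, 4, 6, 10, 20, 29, 30, 31, 40}
Set B = {1, 17, 25}
A △ B = (A \ B) ∪ (B \ A)
Elements in A but not B: {4, 6, 10, 20, 29, 30, 31, 40}
Elements in B but not A: {17, 25}
A △ B = {4, 6, 10, 17, 20, 25, 29, 30, 31, 40}

{4, 6, 10, 17, 20, 25, 29, 30, 31, 40}


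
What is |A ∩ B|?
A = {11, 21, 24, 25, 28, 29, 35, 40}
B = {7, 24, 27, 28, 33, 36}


Set A = {11, 21, 24, 25, 28, 29, 35, 40}
Set B = {7, 24, 27, 28, 33, 36}
A ∩ B = {24, 28}
|A ∩ B| = 2

2


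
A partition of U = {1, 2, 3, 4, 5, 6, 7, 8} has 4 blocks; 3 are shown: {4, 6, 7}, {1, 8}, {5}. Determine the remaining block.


U = {1, 2, 3, 4, 5, 6, 7, 8}
Shown blocks: {4, 6, 7}, {1, 8}, {5}
A partition's blocks are pairwise disjoint and cover U, so the missing block = U \ (union of shown blocks).
Union of shown blocks: {1, 4, 5, 6, 7, 8}
Missing block = U \ (union) = {2, 3}

{2, 3}


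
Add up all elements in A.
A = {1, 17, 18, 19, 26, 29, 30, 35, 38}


Set A = {1, 17, 18, 19, 26, 29, 30, 35, 38}
Sum = 1 + 17 + 18 + 19 + 26 + 29 + 30 + 35 + 38 = 213

213


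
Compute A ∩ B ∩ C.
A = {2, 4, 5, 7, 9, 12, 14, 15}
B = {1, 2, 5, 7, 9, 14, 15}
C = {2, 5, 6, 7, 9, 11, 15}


Set A = {2, 4, 5, 7, 9, 12, 14, 15}
Set B = {1, 2, 5, 7, 9, 14, 15}
Set C = {2, 5, 6, 7, 9, 11, 15}
First, A ∩ B = {2, 5, 7, 9, 14, 15}
Then, (A ∩ B) ∩ C = {2, 5, 7, 9, 15}

{2, 5, 7, 9, 15}


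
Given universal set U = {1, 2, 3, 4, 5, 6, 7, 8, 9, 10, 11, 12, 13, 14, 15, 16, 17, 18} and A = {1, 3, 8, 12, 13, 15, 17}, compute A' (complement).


Universal set U = {1, 2, 3, 4, 5, 6, 7, 8, 9, 10, 11, 12, 13, 14, 15, 16, 17, 18}
Set A = {1, 3, 8, 12, 13, 15, 17}
A' = U \ A = elements in U but not in A
Checking each element of U:
1 (in A, exclude), 2 (not in A, include), 3 (in A, exclude), 4 (not in A, include), 5 (not in A, include), 6 (not in A, include), 7 (not in A, include), 8 (in A, exclude), 9 (not in A, include), 10 (not in A, include), 11 (not in A, include), 12 (in A, exclude), 13 (in A, exclude), 14 (not in A, include), 15 (in A, exclude), 16 (not in A, include), 17 (in A, exclude), 18 (not in A, include)
A' = {2, 4, 5, 6, 7, 9, 10, 11, 14, 16, 18}

{2, 4, 5, 6, 7, 9, 10, 11, 14, 16, 18}


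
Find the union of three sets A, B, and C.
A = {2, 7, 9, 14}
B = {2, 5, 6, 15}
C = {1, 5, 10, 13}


Set A = {2, 7, 9, 14}
Set B = {2, 5, 6, 15}
Set C = {1, 5, 10, 13}
First, A ∪ B = {2, 5, 6, 7, 9, 14, 15}
Then, (A ∪ B) ∪ C = {1, 2, 5, 6, 7, 9, 10, 13, 14, 15}

{1, 2, 5, 6, 7, 9, 10, 13, 14, 15}


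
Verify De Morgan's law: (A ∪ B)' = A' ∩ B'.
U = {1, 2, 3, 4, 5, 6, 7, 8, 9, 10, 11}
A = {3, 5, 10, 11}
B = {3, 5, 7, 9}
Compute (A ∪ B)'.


U = {1, 2, 3, 4, 5, 6, 7, 8, 9, 10, 11}
A = {3, 5, 10, 11}, B = {3, 5, 7, 9}
A ∪ B = {3, 5, 7, 9, 10, 11}
(A ∪ B)' = U \ (A ∪ B) = {1, 2, 4, 6, 8}
Verification via A' ∩ B': A' = {1, 2, 4, 6, 7, 8, 9}, B' = {1, 2, 4, 6, 8, 10, 11}
A' ∩ B' = {1, 2, 4, 6, 8} ✓

{1, 2, 4, 6, 8}


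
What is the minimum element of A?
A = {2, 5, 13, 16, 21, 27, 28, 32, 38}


Set A = {2, 5, 13, 16, 21, 27, 28, 32, 38}
Elements in ascending order: 2, 5, 13, 16, 21, 27, 28, 32, 38
The smallest element is 2.

2


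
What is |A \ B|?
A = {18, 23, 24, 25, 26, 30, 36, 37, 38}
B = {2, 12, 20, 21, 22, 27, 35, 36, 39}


Set A = {18, 23, 24, 25, 26, 30, 36, 37, 38}
Set B = {2, 12, 20, 21, 22, 27, 35, 36, 39}
A \ B = {18, 23, 24, 25, 26, 30, 37, 38}
|A \ B| = 8

8


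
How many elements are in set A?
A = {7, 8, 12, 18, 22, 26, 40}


Set A = {7, 8, 12, 18, 22, 26, 40}
Listing elements: 7, 8, 12, 18, 22, 26, 40
Counting: 7 elements
|A| = 7

7


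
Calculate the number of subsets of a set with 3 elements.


The set has 3 elements.
The power set contains all possible subsets.
|P(A)| = 2^|A| = 2^3 = 8

8


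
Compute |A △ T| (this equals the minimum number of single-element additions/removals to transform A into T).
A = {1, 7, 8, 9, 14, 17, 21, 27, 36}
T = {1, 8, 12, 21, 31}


Set A = {1, 7, 8, 9, 14, 17, 21, 27, 36}
Set T = {1, 8, 12, 21, 31}
Elements to remove from A (in A, not in T): {7, 9, 14, 17, 27, 36} → 6 removals
Elements to add to A (in T, not in A): {12, 31} → 2 additions
Total edits = 6 + 2 = 8

8


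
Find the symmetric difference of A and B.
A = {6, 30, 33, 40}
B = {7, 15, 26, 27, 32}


Set A = {6, 30, 33, 40}
Set B = {7, 15, 26, 27, 32}
A △ B = (A \ B) ∪ (B \ A)
Elements in A but not B: {6, 30, 33, 40}
Elements in B but not A: {7, 15, 26, 27, 32}
A △ B = {6, 7, 15, 26, 27, 30, 32, 33, 40}

{6, 7, 15, 26, 27, 30, 32, 33, 40}


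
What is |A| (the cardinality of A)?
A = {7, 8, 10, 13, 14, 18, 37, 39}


Set A = {7, 8, 10, 13, 14, 18, 37, 39}
Listing elements: 7, 8, 10, 13, 14, 18, 37, 39
Counting: 8 elements
|A| = 8

8


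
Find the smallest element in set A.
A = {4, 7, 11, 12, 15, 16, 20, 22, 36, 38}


Set A = {4, 7, 11, 12, 15, 16, 20, 22, 36, 38}
Elements in ascending order: 4, 7, 11, 12, 15, 16, 20, 22, 36, 38
The smallest element is 4.

4


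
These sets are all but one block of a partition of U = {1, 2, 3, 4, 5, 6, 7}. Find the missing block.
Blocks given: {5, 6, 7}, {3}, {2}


U = {1, 2, 3, 4, 5, 6, 7}
Shown blocks: {5, 6, 7}, {3}, {2}
A partition's blocks are pairwise disjoint and cover U, so the missing block = U \ (union of shown blocks).
Union of shown blocks: {2, 3, 5, 6, 7}
Missing block = U \ (union) = {1, 4}

{1, 4}


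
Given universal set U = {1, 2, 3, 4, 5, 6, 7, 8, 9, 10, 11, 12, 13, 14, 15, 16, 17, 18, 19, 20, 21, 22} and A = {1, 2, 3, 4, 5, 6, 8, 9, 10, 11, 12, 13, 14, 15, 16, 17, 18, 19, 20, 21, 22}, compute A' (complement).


Universal set U = {1, 2, 3, 4, 5, 6, 7, 8, 9, 10, 11, 12, 13, 14, 15, 16, 17, 18, 19, 20, 21, 22}
Set A = {1, 2, 3, 4, 5, 6, 8, 9, 10, 11, 12, 13, 14, 15, 16, 17, 18, 19, 20, 21, 22}
A' = U \ A = elements in U but not in A
Checking each element of U:
1 (in A, exclude), 2 (in A, exclude), 3 (in A, exclude), 4 (in A, exclude), 5 (in A, exclude), 6 (in A, exclude), 7 (not in A, include), 8 (in A, exclude), 9 (in A, exclude), 10 (in A, exclude), 11 (in A, exclude), 12 (in A, exclude), 13 (in A, exclude), 14 (in A, exclude), 15 (in A, exclude), 16 (in A, exclude), 17 (in A, exclude), 18 (in A, exclude), 19 (in A, exclude), 20 (in A, exclude), 21 (in A, exclude), 22 (in A, exclude)
A' = {7}

{7}


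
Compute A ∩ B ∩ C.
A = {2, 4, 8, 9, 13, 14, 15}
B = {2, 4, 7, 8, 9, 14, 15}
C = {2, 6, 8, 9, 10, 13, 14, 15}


Set A = {2, 4, 8, 9, 13, 14, 15}
Set B = {2, 4, 7, 8, 9, 14, 15}
Set C = {2, 6, 8, 9, 10, 13, 14, 15}
First, A ∩ B = {2, 4, 8, 9, 14, 15}
Then, (A ∩ B) ∩ C = {2, 8, 9, 14, 15}

{2, 8, 9, 14, 15}


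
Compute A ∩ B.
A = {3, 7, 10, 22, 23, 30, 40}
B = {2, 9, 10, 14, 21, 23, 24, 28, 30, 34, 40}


Set A = {3, 7, 10, 22, 23, 30, 40}
Set B = {2, 9, 10, 14, 21, 23, 24, 28, 30, 34, 40}
A ∩ B includes only elements in both sets.
Check each element of A against B:
3 ✗, 7 ✗, 10 ✓, 22 ✗, 23 ✓, 30 ✓, 40 ✓
A ∩ B = {10, 23, 30, 40}

{10, 23, 30, 40}


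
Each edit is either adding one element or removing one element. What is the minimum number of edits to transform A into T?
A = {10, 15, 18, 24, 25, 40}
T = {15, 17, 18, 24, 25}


Set A = {10, 15, 18, 24, 25, 40}
Set T = {15, 17, 18, 24, 25}
Elements to remove from A (in A, not in T): {10, 40} → 2 removals
Elements to add to A (in T, not in A): {17} → 1 additions
Total edits = 2 + 1 = 3

3


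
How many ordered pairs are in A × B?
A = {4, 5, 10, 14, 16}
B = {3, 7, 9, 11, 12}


Set A = {4, 5, 10, 14, 16} has 5 elements.
Set B = {3, 7, 9, 11, 12} has 5 elements.
|A × B| = |A| × |B| = 5 × 5 = 25

25


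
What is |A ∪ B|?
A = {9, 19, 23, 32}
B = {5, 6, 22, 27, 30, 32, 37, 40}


Set A = {9, 19, 23, 32}, |A| = 4
Set B = {5, 6, 22, 27, 30, 32, 37, 40}, |B| = 8
A ∩ B = {32}, |A ∩ B| = 1
|A ∪ B| = |A| + |B| - |A ∩ B| = 4 + 8 - 1 = 11

11


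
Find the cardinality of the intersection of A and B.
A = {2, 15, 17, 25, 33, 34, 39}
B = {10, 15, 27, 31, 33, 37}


Set A = {2, 15, 17, 25, 33, 34, 39}
Set B = {10, 15, 27, 31, 33, 37}
A ∩ B = {15, 33}
|A ∩ B| = 2

2


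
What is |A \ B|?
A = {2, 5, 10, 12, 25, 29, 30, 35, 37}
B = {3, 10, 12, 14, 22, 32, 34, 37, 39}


Set A = {2, 5, 10, 12, 25, 29, 30, 35, 37}
Set B = {3, 10, 12, 14, 22, 32, 34, 37, 39}
A \ B = {2, 5, 25, 29, 30, 35}
|A \ B| = 6

6


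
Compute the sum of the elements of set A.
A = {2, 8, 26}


Set A = {2, 8, 26}
Sum = 2 + 8 + 26 = 36

36


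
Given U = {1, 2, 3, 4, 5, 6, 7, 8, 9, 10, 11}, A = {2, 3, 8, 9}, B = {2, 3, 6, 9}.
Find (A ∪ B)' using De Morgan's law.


U = {1, 2, 3, 4, 5, 6, 7, 8, 9, 10, 11}
A = {2, 3, 8, 9}, B = {2, 3, 6, 9}
A ∪ B = {2, 3, 6, 8, 9}
(A ∪ B)' = U \ (A ∪ B) = {1, 4, 5, 7, 10, 11}
Verification via A' ∩ B': A' = {1, 4, 5, 6, 7, 10, 11}, B' = {1, 4, 5, 7, 8, 10, 11}
A' ∩ B' = {1, 4, 5, 7, 10, 11} ✓

{1, 4, 5, 7, 10, 11}


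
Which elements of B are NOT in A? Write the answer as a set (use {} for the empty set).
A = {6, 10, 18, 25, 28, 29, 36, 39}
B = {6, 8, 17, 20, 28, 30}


Set A = {6, 10, 18, 25, 28, 29, 36, 39}
Set B = {6, 8, 17, 20, 28, 30}
Check each element of B against A:
6 ∈ A, 8 ∉ A (include), 17 ∉ A (include), 20 ∉ A (include), 28 ∈ A, 30 ∉ A (include)
Elements of B not in A: {8, 17, 20, 30}

{8, 17, 20, 30}


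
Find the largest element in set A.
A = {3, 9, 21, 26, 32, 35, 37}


Set A = {3, 9, 21, 26, 32, 35, 37}
Elements in ascending order: 3, 9, 21, 26, 32, 35, 37
The largest element is 37.

37


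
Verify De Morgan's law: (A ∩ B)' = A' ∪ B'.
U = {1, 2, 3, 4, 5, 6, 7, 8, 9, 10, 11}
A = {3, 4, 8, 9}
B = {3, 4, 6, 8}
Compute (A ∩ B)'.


U = {1, 2, 3, 4, 5, 6, 7, 8, 9, 10, 11}
A = {3, 4, 8, 9}, B = {3, 4, 6, 8}
A ∩ B = {3, 4, 8}
(A ∩ B)' = U \ (A ∩ B) = {1, 2, 5, 6, 7, 9, 10, 11}
Verification via A' ∪ B': A' = {1, 2, 5, 6, 7, 10, 11}, B' = {1, 2, 5, 7, 9, 10, 11}
A' ∪ B' = {1, 2, 5, 6, 7, 9, 10, 11} ✓

{1, 2, 5, 6, 7, 9, 10, 11}


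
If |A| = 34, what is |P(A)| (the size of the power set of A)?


The set has 34 elements.
The power set contains all possible subsets.
|P(A)| = 2^|A| = 2^34 = 17179869184

17179869184


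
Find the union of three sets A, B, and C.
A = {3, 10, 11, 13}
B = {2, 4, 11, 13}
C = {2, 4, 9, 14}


Set A = {3, 10, 11, 13}
Set B = {2, 4, 11, 13}
Set C = {2, 4, 9, 14}
First, A ∪ B = {2, 3, 4, 10, 11, 13}
Then, (A ∪ B) ∪ C = {2, 3, 4, 9, 10, 11, 13, 14}

{2, 3, 4, 9, 10, 11, 13, 14}


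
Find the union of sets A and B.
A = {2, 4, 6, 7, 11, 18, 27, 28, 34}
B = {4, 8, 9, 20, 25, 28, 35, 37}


Set A = {2, 4, 6, 7, 11, 18, 27, 28, 34}
Set B = {4, 8, 9, 20, 25, 28, 35, 37}
A ∪ B includes all elements in either set.
Elements from A: {2, 4, 6, 7, 11, 18, 27, 28, 34}
Elements from B not already included: {8, 9, 20, 25, 35, 37}
A ∪ B = {2, 4, 6, 7, 8, 9, 11, 18, 20, 25, 27, 28, 34, 35, 37}

{2, 4, 6, 7, 8, 9, 11, 18, 20, 25, 27, 28, 34, 35, 37}


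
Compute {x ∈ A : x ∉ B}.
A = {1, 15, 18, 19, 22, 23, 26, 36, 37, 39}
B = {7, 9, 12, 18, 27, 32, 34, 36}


Set A = {1, 15, 18, 19, 22, 23, 26, 36, 37, 39}
Set B = {7, 9, 12, 18, 27, 32, 34, 36}
Check each element of A against B:
1 ∉ B (include), 15 ∉ B (include), 18 ∈ B, 19 ∉ B (include), 22 ∉ B (include), 23 ∉ B (include), 26 ∉ B (include), 36 ∈ B, 37 ∉ B (include), 39 ∉ B (include)
Elements of A not in B: {1, 15, 19, 22, 23, 26, 37, 39}

{1, 15, 19, 22, 23, 26, 37, 39}


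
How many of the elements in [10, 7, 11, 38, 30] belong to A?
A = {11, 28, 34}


Set A = {11, 28, 34}
Candidates: [10, 7, 11, 38, 30]
Check each candidate:
10 ∉ A, 7 ∉ A, 11 ∈ A, 38 ∉ A, 30 ∉ A
Count of candidates in A: 1

1


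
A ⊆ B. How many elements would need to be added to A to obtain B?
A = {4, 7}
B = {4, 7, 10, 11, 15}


Set A = {4, 7}, |A| = 2
Set B = {4, 7, 10, 11, 15}, |B| = 5
Since A ⊆ B: B \ A = {10, 11, 15}
|B| - |A| = 5 - 2 = 3

3


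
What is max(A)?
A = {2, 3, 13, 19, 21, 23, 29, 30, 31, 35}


Set A = {2, 3, 13, 19, 21, 23, 29, 30, 31, 35}
Elements in ascending order: 2, 3, 13, 19, 21, 23, 29, 30, 31, 35
The largest element is 35.

35


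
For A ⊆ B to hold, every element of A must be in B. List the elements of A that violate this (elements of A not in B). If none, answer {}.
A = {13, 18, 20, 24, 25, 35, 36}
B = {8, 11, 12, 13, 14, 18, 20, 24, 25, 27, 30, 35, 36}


Set A = {13, 18, 20, 24, 25, 35, 36}
Set B = {8, 11, 12, 13, 14, 18, 20, 24, 25, 27, 30, 35, 36}
Check each element of A against B:
13 ∈ B, 18 ∈ B, 20 ∈ B, 24 ∈ B, 25 ∈ B, 35 ∈ B, 36 ∈ B
Elements of A not in B: {}

{}


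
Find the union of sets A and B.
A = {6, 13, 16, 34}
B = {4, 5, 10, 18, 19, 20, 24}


Set A = {6, 13, 16, 34}
Set B = {4, 5, 10, 18, 19, 20, 24}
A ∪ B includes all elements in either set.
Elements from A: {6, 13, 16, 34}
Elements from B not already included: {4, 5, 10, 18, 19, 20, 24}
A ∪ B = {4, 5, 6, 10, 13, 16, 18, 19, 20, 24, 34}

{4, 5, 6, 10, 13, 16, 18, 19, 20, 24, 34}


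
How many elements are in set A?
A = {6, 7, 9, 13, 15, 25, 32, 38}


Set A = {6, 7, 9, 13, 15, 25, 32, 38}
Listing elements: 6, 7, 9, 13, 15, 25, 32, 38
Counting: 8 elements
|A| = 8

8


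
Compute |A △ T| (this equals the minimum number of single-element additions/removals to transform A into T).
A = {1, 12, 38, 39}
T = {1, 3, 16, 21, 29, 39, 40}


Set A = {1, 12, 38, 39}
Set T = {1, 3, 16, 21, 29, 39, 40}
Elements to remove from A (in A, not in T): {12, 38} → 2 removals
Elements to add to A (in T, not in A): {3, 16, 21, 29, 40} → 5 additions
Total edits = 2 + 5 = 7

7


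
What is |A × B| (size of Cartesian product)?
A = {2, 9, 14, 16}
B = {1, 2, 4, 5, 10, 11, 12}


Set A = {2, 9, 14, 16} has 4 elements.
Set B = {1, 2, 4, 5, 10, 11, 12} has 7 elements.
|A × B| = |A| × |B| = 4 × 7 = 28

28


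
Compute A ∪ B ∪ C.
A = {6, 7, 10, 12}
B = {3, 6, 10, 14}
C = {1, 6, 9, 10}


Set A = {6, 7, 10, 12}
Set B = {3, 6, 10, 14}
Set C = {1, 6, 9, 10}
First, A ∪ B = {3, 6, 7, 10, 12, 14}
Then, (A ∪ B) ∪ C = {1, 3, 6, 7, 9, 10, 12, 14}

{1, 3, 6, 7, 9, 10, 12, 14}


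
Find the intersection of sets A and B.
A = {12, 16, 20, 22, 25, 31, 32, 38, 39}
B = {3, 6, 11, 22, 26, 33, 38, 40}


Set A = {12, 16, 20, 22, 25, 31, 32, 38, 39}
Set B = {3, 6, 11, 22, 26, 33, 38, 40}
A ∩ B includes only elements in both sets.
Check each element of A against B:
12 ✗, 16 ✗, 20 ✗, 22 ✓, 25 ✗, 31 ✗, 32 ✗, 38 ✓, 39 ✗
A ∩ B = {22, 38}

{22, 38}


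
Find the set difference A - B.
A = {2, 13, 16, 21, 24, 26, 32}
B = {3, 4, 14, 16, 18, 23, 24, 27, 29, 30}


Set A = {2, 13, 16, 21, 24, 26, 32}
Set B = {3, 4, 14, 16, 18, 23, 24, 27, 29, 30}
A \ B includes elements in A that are not in B.
Check each element of A:
2 (not in B, keep), 13 (not in B, keep), 16 (in B, remove), 21 (not in B, keep), 24 (in B, remove), 26 (not in B, keep), 32 (not in B, keep)
A \ B = {2, 13, 21, 26, 32}

{2, 13, 21, 26, 32}


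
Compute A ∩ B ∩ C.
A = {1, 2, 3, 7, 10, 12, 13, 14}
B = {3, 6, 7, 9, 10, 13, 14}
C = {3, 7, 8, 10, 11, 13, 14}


Set A = {1, 2, 3, 7, 10, 12, 13, 14}
Set B = {3, 6, 7, 9, 10, 13, 14}
Set C = {3, 7, 8, 10, 11, 13, 14}
First, A ∩ B = {3, 7, 10, 13, 14}
Then, (A ∩ B) ∩ C = {3, 7, 10, 13, 14}

{3, 7, 10, 13, 14}


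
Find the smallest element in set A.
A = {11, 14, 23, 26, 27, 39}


Set A = {11, 14, 23, 26, 27, 39}
Elements in ascending order: 11, 14, 23, 26, 27, 39
The smallest element is 11.

11


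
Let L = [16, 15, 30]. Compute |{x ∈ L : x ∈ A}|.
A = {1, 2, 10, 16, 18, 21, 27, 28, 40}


Set A = {1, 2, 10, 16, 18, 21, 27, 28, 40}
Candidates: [16, 15, 30]
Check each candidate:
16 ∈ A, 15 ∉ A, 30 ∉ A
Count of candidates in A: 1

1


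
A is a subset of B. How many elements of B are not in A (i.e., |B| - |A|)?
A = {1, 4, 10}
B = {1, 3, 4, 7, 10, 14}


Set A = {1, 4, 10}, |A| = 3
Set B = {1, 3, 4, 7, 10, 14}, |B| = 6
Since A ⊆ B: B \ A = {3, 7, 14}
|B| - |A| = 6 - 3 = 3

3


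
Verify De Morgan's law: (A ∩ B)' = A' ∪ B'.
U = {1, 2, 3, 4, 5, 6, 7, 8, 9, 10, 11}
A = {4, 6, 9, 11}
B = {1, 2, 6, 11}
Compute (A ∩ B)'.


U = {1, 2, 3, 4, 5, 6, 7, 8, 9, 10, 11}
A = {4, 6, 9, 11}, B = {1, 2, 6, 11}
A ∩ B = {6, 11}
(A ∩ B)' = U \ (A ∩ B) = {1, 2, 3, 4, 5, 7, 8, 9, 10}
Verification via A' ∪ B': A' = {1, 2, 3, 5, 7, 8, 10}, B' = {3, 4, 5, 7, 8, 9, 10}
A' ∪ B' = {1, 2, 3, 4, 5, 7, 8, 9, 10} ✓

{1, 2, 3, 4, 5, 7, 8, 9, 10}


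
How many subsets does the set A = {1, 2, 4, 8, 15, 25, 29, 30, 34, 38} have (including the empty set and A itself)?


Set A = {1, 2, 4, 8, 15, 25, 29, 30, 34, 38}
|A| = 10
The power set P(A) contains all subsets of A.
|P(A)| = 2^|A| = 2^10 = 1024

1024


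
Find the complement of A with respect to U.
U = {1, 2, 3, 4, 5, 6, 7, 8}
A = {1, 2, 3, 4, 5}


Universal set U = {1, 2, 3, 4, 5, 6, 7, 8}
Set A = {1, 2, 3, 4, 5}
A' = U \ A = elements in U but not in A
Checking each element of U:
1 (in A, exclude), 2 (in A, exclude), 3 (in A, exclude), 4 (in A, exclude), 5 (in A, exclude), 6 (not in A, include), 7 (not in A, include), 8 (not in A, include)
A' = {6, 7, 8}

{6, 7, 8}


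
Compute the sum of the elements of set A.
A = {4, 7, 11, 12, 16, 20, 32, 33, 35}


Set A = {4, 7, 11, 12, 16, 20, 32, 33, 35}
Sum = 4 + 7 + 11 + 12 + 16 + 20 + 32 + 33 + 35 = 170

170


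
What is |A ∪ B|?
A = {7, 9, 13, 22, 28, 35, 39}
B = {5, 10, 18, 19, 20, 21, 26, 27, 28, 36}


Set A = {7, 9, 13, 22, 28, 35, 39}, |A| = 7
Set B = {5, 10, 18, 19, 20, 21, 26, 27, 28, 36}, |B| = 10
A ∩ B = {28}, |A ∩ B| = 1
|A ∪ B| = |A| + |B| - |A ∩ B| = 7 + 10 - 1 = 16

16


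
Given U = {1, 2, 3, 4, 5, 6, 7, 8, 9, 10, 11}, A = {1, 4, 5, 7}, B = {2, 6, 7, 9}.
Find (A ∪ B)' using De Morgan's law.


U = {1, 2, 3, 4, 5, 6, 7, 8, 9, 10, 11}
A = {1, 4, 5, 7}, B = {2, 6, 7, 9}
A ∪ B = {1, 2, 4, 5, 6, 7, 9}
(A ∪ B)' = U \ (A ∪ B) = {3, 8, 10, 11}
Verification via A' ∩ B': A' = {2, 3, 6, 8, 9, 10, 11}, B' = {1, 3, 4, 5, 8, 10, 11}
A' ∩ B' = {3, 8, 10, 11} ✓

{3, 8, 10, 11}


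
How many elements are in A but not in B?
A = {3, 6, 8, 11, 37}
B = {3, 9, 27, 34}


Set A = {3, 6, 8, 11, 37}
Set B = {3, 9, 27, 34}
A \ B = {6, 8, 11, 37}
|A \ B| = 4

4


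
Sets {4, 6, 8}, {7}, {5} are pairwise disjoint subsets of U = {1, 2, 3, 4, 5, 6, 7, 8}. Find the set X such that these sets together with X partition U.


U = {1, 2, 3, 4, 5, 6, 7, 8}
Shown blocks: {4, 6, 8}, {7}, {5}
A partition's blocks are pairwise disjoint and cover U, so the missing block = U \ (union of shown blocks).
Union of shown blocks: {4, 5, 6, 7, 8}
Missing block = U \ (union) = {1, 2, 3}

{1, 2, 3}


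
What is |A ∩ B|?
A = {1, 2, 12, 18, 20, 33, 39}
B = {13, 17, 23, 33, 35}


Set A = {1, 2, 12, 18, 20, 33, 39}
Set B = {13, 17, 23, 33, 35}
A ∩ B = {33}
|A ∩ B| = 1

1


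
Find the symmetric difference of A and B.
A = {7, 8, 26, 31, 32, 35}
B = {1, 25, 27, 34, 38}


Set A = {7, 8, 26, 31, 32, 35}
Set B = {1, 25, 27, 34, 38}
A △ B = (A \ B) ∪ (B \ A)
Elements in A but not B: {7, 8, 26, 31, 32, 35}
Elements in B but not A: {1, 25, 27, 34, 38}
A △ B = {1, 7, 8, 25, 26, 27, 31, 32, 34, 35, 38}

{1, 7, 8, 25, 26, 27, 31, 32, 34, 35, 38}


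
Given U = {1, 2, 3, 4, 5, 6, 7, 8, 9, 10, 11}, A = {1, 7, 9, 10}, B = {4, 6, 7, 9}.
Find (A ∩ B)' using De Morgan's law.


U = {1, 2, 3, 4, 5, 6, 7, 8, 9, 10, 11}
A = {1, 7, 9, 10}, B = {4, 6, 7, 9}
A ∩ B = {7, 9}
(A ∩ B)' = U \ (A ∩ B) = {1, 2, 3, 4, 5, 6, 8, 10, 11}
Verification via A' ∪ B': A' = {2, 3, 4, 5, 6, 8, 11}, B' = {1, 2, 3, 5, 8, 10, 11}
A' ∪ B' = {1, 2, 3, 4, 5, 6, 8, 10, 11} ✓

{1, 2, 3, 4, 5, 6, 8, 10, 11}


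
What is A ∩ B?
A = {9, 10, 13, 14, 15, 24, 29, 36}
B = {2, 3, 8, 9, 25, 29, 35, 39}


Set A = {9, 10, 13, 14, 15, 24, 29, 36}
Set B = {2, 3, 8, 9, 25, 29, 35, 39}
A ∩ B includes only elements in both sets.
Check each element of A against B:
9 ✓, 10 ✗, 13 ✗, 14 ✗, 15 ✗, 24 ✗, 29 ✓, 36 ✗
A ∩ B = {9, 29}

{9, 29}


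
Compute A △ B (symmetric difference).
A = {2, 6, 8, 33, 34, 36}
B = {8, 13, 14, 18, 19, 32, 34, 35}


Set A = {2, 6, 8, 33, 34, 36}
Set B = {8, 13, 14, 18, 19, 32, 34, 35}
A △ B = (A \ B) ∪ (B \ A)
Elements in A but not B: {2, 6, 33, 36}
Elements in B but not A: {13, 14, 18, 19, 32, 35}
A △ B = {2, 6, 13, 14, 18, 19, 32, 33, 35, 36}

{2, 6, 13, 14, 18, 19, 32, 33, 35, 36}


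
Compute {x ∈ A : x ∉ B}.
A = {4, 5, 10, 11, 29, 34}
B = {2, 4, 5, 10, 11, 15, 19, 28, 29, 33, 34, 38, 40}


Set A = {4, 5, 10, 11, 29, 34}
Set B = {2, 4, 5, 10, 11, 15, 19, 28, 29, 33, 34, 38, 40}
Check each element of A against B:
4 ∈ B, 5 ∈ B, 10 ∈ B, 11 ∈ B, 29 ∈ B, 34 ∈ B
Elements of A not in B: {}

{}


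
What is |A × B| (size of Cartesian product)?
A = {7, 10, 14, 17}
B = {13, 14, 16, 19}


Set A = {7, 10, 14, 17} has 4 elements.
Set B = {13, 14, 16, 19} has 4 elements.
|A × B| = |A| × |B| = 4 × 4 = 16

16


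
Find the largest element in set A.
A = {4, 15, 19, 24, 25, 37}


Set A = {4, 15, 19, 24, 25, 37}
Elements in ascending order: 4, 15, 19, 24, 25, 37
The largest element is 37.

37


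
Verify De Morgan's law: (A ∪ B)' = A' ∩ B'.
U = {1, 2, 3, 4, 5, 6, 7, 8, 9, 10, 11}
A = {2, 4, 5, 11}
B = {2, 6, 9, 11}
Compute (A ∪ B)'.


U = {1, 2, 3, 4, 5, 6, 7, 8, 9, 10, 11}
A = {2, 4, 5, 11}, B = {2, 6, 9, 11}
A ∪ B = {2, 4, 5, 6, 9, 11}
(A ∪ B)' = U \ (A ∪ B) = {1, 3, 7, 8, 10}
Verification via A' ∩ B': A' = {1, 3, 6, 7, 8, 9, 10}, B' = {1, 3, 4, 5, 7, 8, 10}
A' ∩ B' = {1, 3, 7, 8, 10} ✓

{1, 3, 7, 8, 10}


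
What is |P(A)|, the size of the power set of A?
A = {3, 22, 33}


Set A = {3, 22, 33}
|A| = 3
The power set P(A) contains all subsets of A.
|P(A)| = 2^|A| = 2^3 = 8

8


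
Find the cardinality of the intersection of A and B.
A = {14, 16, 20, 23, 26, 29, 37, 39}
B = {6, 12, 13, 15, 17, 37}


Set A = {14, 16, 20, 23, 26, 29, 37, 39}
Set B = {6, 12, 13, 15, 17, 37}
A ∩ B = {37}
|A ∩ B| = 1

1


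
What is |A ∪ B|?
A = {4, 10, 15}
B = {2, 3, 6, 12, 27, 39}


Set A = {4, 10, 15}, |A| = 3
Set B = {2, 3, 6, 12, 27, 39}, |B| = 6
A ∩ B = {}, |A ∩ B| = 0
|A ∪ B| = |A| + |B| - |A ∩ B| = 3 + 6 - 0 = 9

9


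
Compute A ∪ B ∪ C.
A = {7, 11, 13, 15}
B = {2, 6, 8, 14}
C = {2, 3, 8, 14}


Set A = {7, 11, 13, 15}
Set B = {2, 6, 8, 14}
Set C = {2, 3, 8, 14}
First, A ∪ B = {2, 6, 7, 8, 11, 13, 14, 15}
Then, (A ∪ B) ∪ C = {2, 3, 6, 7, 8, 11, 13, 14, 15}

{2, 3, 6, 7, 8, 11, 13, 14, 15}


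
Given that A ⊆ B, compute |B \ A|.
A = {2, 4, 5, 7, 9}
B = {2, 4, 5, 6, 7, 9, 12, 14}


Set A = {2, 4, 5, 7, 9}, |A| = 5
Set B = {2, 4, 5, 6, 7, 9, 12, 14}, |B| = 8
Since A ⊆ B: B \ A = {6, 12, 14}
|B| - |A| = 8 - 5 = 3

3


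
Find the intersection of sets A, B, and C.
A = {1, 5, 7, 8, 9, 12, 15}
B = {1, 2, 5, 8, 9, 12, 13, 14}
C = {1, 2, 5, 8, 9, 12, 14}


Set A = {1, 5, 7, 8, 9, 12, 15}
Set B = {1, 2, 5, 8, 9, 12, 13, 14}
Set C = {1, 2, 5, 8, 9, 12, 14}
First, A ∩ B = {1, 5, 8, 9, 12}
Then, (A ∩ B) ∩ C = {1, 5, 8, 9, 12}

{1, 5, 8, 9, 12}


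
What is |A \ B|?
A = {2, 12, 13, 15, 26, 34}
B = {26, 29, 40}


Set A = {2, 12, 13, 15, 26, 34}
Set B = {26, 29, 40}
A \ B = {2, 12, 13, 15, 34}
|A \ B| = 5

5


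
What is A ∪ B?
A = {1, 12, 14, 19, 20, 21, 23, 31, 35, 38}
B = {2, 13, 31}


Set A = {1, 12, 14, 19, 20, 21, 23, 31, 35, 38}
Set B = {2, 13, 31}
A ∪ B includes all elements in either set.
Elements from A: {1, 12, 14, 19, 20, 21, 23, 31, 35, 38}
Elements from B not already included: {2, 13}
A ∪ B = {1, 2, 12, 13, 14, 19, 20, 21, 23, 31, 35, 38}

{1, 2, 12, 13, 14, 19, 20, 21, 23, 31, 35, 38}


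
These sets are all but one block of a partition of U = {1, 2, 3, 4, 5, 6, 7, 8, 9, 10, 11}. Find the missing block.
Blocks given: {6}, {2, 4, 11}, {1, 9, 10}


U = {1, 2, 3, 4, 5, 6, 7, 8, 9, 10, 11}
Shown blocks: {6}, {2, 4, 11}, {1, 9, 10}
A partition's blocks are pairwise disjoint and cover U, so the missing block = U \ (union of shown blocks).
Union of shown blocks: {1, 2, 4, 6, 9, 10, 11}
Missing block = U \ (union) = {3, 5, 7, 8}

{3, 5, 7, 8}


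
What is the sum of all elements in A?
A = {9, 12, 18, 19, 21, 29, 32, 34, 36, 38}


Set A = {9, 12, 18, 19, 21, 29, 32, 34, 36, 38}
Sum = 9 + 12 + 18 + 19 + 21 + 29 + 32 + 34 + 36 + 38 = 248

248


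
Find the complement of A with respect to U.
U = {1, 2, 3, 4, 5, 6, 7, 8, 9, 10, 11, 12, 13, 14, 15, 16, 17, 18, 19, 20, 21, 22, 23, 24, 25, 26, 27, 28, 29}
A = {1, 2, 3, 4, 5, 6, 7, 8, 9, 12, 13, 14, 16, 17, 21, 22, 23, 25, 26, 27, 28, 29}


Universal set U = {1, 2, 3, 4, 5, 6, 7, 8, 9, 10, 11, 12, 13, 14, 15, 16, 17, 18, 19, 20, 21, 22, 23, 24, 25, 26, 27, 28, 29}
Set A = {1, 2, 3, 4, 5, 6, 7, 8, 9, 12, 13, 14, 16, 17, 21, 22, 23, 25, 26, 27, 28, 29}
A' = U \ A = elements in U but not in A
Checking each element of U:
1 (in A, exclude), 2 (in A, exclude), 3 (in A, exclude), 4 (in A, exclude), 5 (in A, exclude), 6 (in A, exclude), 7 (in A, exclude), 8 (in A, exclude), 9 (in A, exclude), 10 (not in A, include), 11 (not in A, include), 12 (in A, exclude), 13 (in A, exclude), 14 (in A, exclude), 15 (not in A, include), 16 (in A, exclude), 17 (in A, exclude), 18 (not in A, include), 19 (not in A, include), 20 (not in A, include), 21 (in A, exclude), 22 (in A, exclude), 23 (in A, exclude), 24 (not in A, include), 25 (in A, exclude), 26 (in A, exclude), 27 (in A, exclude), 28 (in A, exclude), 29 (in A, exclude)
A' = {10, 11, 15, 18, 19, 20, 24}

{10, 11, 15, 18, 19, 20, 24}


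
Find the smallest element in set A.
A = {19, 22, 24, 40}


Set A = {19, 22, 24, 40}
Elements in ascending order: 19, 22, 24, 40
The smallest element is 19.

19


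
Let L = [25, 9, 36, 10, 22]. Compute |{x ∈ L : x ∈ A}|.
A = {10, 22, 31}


Set A = {10, 22, 31}
Candidates: [25, 9, 36, 10, 22]
Check each candidate:
25 ∉ A, 9 ∉ A, 36 ∉ A, 10 ∈ A, 22 ∈ A
Count of candidates in A: 2

2


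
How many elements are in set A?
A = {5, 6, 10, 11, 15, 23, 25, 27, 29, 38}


Set A = {5, 6, 10, 11, 15, 23, 25, 27, 29, 38}
Listing elements: 5, 6, 10, 11, 15, 23, 25, 27, 29, 38
Counting: 10 elements
|A| = 10

10


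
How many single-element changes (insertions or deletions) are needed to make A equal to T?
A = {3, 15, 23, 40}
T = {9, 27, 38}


Set A = {3, 15, 23, 40}
Set T = {9, 27, 38}
Elements to remove from A (in A, not in T): {3, 15, 23, 40} → 4 removals
Elements to add to A (in T, not in A): {9, 27, 38} → 3 additions
Total edits = 4 + 3 = 7

7


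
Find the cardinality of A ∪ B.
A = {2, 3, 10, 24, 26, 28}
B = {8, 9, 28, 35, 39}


Set A = {2, 3, 10, 24, 26, 28}, |A| = 6
Set B = {8, 9, 28, 35, 39}, |B| = 5
A ∩ B = {28}, |A ∩ B| = 1
|A ∪ B| = |A| + |B| - |A ∩ B| = 6 + 5 - 1 = 10

10


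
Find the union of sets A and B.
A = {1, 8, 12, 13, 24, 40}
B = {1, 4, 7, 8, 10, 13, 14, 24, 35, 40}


Set A = {1, 8, 12, 13, 24, 40}
Set B = {1, 4, 7, 8, 10, 13, 14, 24, 35, 40}
A ∪ B includes all elements in either set.
Elements from A: {1, 8, 12, 13, 24, 40}
Elements from B not already included: {4, 7, 10, 14, 35}
A ∪ B = {1, 4, 7, 8, 10, 12, 13, 14, 24, 35, 40}

{1, 4, 7, 8, 10, 12, 13, 14, 24, 35, 40}


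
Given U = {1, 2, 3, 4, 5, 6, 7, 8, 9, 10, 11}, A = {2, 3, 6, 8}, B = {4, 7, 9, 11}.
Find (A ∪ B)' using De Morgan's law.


U = {1, 2, 3, 4, 5, 6, 7, 8, 9, 10, 11}
A = {2, 3, 6, 8}, B = {4, 7, 9, 11}
A ∪ B = {2, 3, 4, 6, 7, 8, 9, 11}
(A ∪ B)' = U \ (A ∪ B) = {1, 5, 10}
Verification via A' ∩ B': A' = {1, 4, 5, 7, 9, 10, 11}, B' = {1, 2, 3, 5, 6, 8, 10}
A' ∩ B' = {1, 5, 10} ✓

{1, 5, 10}


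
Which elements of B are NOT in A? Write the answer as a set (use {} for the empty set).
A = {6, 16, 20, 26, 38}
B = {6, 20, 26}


Set A = {6, 16, 20, 26, 38}
Set B = {6, 20, 26}
Check each element of B against A:
6 ∈ A, 20 ∈ A, 26 ∈ A
Elements of B not in A: {}

{}


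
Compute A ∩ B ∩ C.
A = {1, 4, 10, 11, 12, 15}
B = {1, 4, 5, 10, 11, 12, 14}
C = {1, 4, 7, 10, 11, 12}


Set A = {1, 4, 10, 11, 12, 15}
Set B = {1, 4, 5, 10, 11, 12, 14}
Set C = {1, 4, 7, 10, 11, 12}
First, A ∩ B = {1, 4, 10, 11, 12}
Then, (A ∩ B) ∩ C = {1, 4, 10, 11, 12}

{1, 4, 10, 11, 12}


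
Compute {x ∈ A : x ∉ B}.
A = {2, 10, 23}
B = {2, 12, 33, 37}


Set A = {2, 10, 23}
Set B = {2, 12, 33, 37}
Check each element of A against B:
2 ∈ B, 10 ∉ B (include), 23 ∉ B (include)
Elements of A not in B: {10, 23}

{10, 23}


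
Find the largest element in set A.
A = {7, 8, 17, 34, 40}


Set A = {7, 8, 17, 34, 40}
Elements in ascending order: 7, 8, 17, 34, 40
The largest element is 40.

40


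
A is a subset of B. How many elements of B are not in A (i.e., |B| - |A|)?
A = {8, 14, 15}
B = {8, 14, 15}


Set A = {8, 14, 15}, |A| = 3
Set B = {8, 14, 15}, |B| = 3
Since A ⊆ B: B \ A = {}
|B| - |A| = 3 - 3 = 0

0


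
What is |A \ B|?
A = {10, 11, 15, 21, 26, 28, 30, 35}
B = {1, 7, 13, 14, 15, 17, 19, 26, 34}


Set A = {10, 11, 15, 21, 26, 28, 30, 35}
Set B = {1, 7, 13, 14, 15, 17, 19, 26, 34}
A \ B = {10, 11, 21, 28, 30, 35}
|A \ B| = 6

6


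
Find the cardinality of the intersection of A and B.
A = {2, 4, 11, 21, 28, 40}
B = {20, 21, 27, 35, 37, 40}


Set A = {2, 4, 11, 21, 28, 40}
Set B = {20, 21, 27, 35, 37, 40}
A ∩ B = {21, 40}
|A ∩ B| = 2

2


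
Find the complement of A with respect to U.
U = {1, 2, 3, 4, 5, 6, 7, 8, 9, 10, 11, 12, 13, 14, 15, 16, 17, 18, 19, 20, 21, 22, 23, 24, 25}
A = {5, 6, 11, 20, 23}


Universal set U = {1, 2, 3, 4, 5, 6, 7, 8, 9, 10, 11, 12, 13, 14, 15, 16, 17, 18, 19, 20, 21, 22, 23, 24, 25}
Set A = {5, 6, 11, 20, 23}
A' = U \ A = elements in U but not in A
Checking each element of U:
1 (not in A, include), 2 (not in A, include), 3 (not in A, include), 4 (not in A, include), 5 (in A, exclude), 6 (in A, exclude), 7 (not in A, include), 8 (not in A, include), 9 (not in A, include), 10 (not in A, include), 11 (in A, exclude), 12 (not in A, include), 13 (not in A, include), 14 (not in A, include), 15 (not in A, include), 16 (not in A, include), 17 (not in A, include), 18 (not in A, include), 19 (not in A, include), 20 (in A, exclude), 21 (not in A, include), 22 (not in A, include), 23 (in A, exclude), 24 (not in A, include), 25 (not in A, include)
A' = {1, 2, 3, 4, 7, 8, 9, 10, 12, 13, 14, 15, 16, 17, 18, 19, 21, 22, 24, 25}

{1, 2, 3, 4, 7, 8, 9, 10, 12, 13, 14, 15, 16, 17, 18, 19, 21, 22, 24, 25}
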